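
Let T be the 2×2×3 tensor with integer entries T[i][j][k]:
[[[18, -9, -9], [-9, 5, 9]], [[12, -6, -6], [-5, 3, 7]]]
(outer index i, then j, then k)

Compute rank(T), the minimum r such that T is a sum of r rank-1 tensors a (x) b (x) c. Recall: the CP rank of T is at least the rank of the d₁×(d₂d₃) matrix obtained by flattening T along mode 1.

Lower bound: the mode-3 unfolding of T (rows indexed by k, columns by (i,j) = (0,0), (0,1), (1,0), (1,1)) is [[18, -9, 12, -5], [-9, 5, -6, 3], [-9, 9, -6, 7]].
There the 2×2 minor on rows k ∈ {0, 1}, columns (i,j) ∈ {(0,0), (0,1)} is det [[18, -9], [-9, 5]] = 9 ≠ 0, so this unfolding has rank ≥ 2; CP rank is at least every unfolding rank, so rank(T) ≥ 2. (This is only a lower bound: in general the CP rank may exceed every unfolding rank, so we still need to exhibit 2 rank-1 terms summing to T.)
Upper bound — finding two terms. Write S_k = T[:,:,k] for the frontal slices: S₀ = [[18, -9], [12, -5]], S₁ = [[-9, 5], [-6, 3]], S₂ = [[-9, 9], [-6, 7]].
If T = a₁ (x) b₁ (x) c₁ + a₂ (x) b₂ (x) c₂ then each S_k = c₁[k]·a₁b₁ᵀ + c₂[k]·a₂b₂ᵀ. S₀ and S₁ are linearly independent, so a₁b₁ᵀ and a₂b₂ᵀ must span the same plane of matrices: they are the rank-1 matrices of the form x·S₀ + y·S₁.
det(x·S₀ + y·S₁) is 18·x² − 15·xy + 3·y² = 3·(3·x − y)(2·x − y), vanishing at (x:y) = (1:3) and (1:2).
M₁ = S₀ + 3·S₁ = [[-9, 6], [-6, 4]] = −[3, 2][3, -2]ᵀ and M₂ = S₀ + 2·S₁ = [[0, 1], [0, 1]] = [1, 1][0, 1]ᵀ, so take a₁ = [3, 2], b₁ = [3, -2], a₂ = [1, 1], b₂ = [0, 1].
Each slice is an integer combination of E₁ = a₁b₁ᵀ and E₂ = a₂b₂ᵀ: S₀ = 2·E₁ + 3·E₂, S₁ = −E₁ − E₂, S₂ = −E₁ + 3·E₂; reading off coefficients, c₁ = [2, -1, -1] and c₂ = [3, -1, 3].
Hence T = [3, 2] (x) [3, -2] (x) [2, -1, -1] + [1, 1] (x) [0, 1] (x) [3, -1, 3], so rank(T) ≤ 2.
These bounds meet, so rank(T) = 2.

2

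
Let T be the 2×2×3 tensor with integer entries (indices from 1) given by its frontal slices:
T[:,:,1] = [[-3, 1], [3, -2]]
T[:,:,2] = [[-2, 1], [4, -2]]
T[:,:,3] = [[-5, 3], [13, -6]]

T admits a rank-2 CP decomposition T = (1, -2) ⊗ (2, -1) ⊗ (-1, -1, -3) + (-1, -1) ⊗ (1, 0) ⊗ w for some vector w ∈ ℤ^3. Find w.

Subtract the known terms from T to get the rank-1 residual R = (-1, -1) ⊗ (1, 0) ⊗ w, so R[i,j,k] = a[i]·b[j]·w[k]. Pick indices with nonzero a[1]·b[1] = (-1)·(1) = -1. Only the fibre through (1,1,·) is needed: R[1,1,:] = T[1,1,:] − Σₗ aₗ[1]bₗ[1]cₗ = [-3, -2, -5] − (1)·(2)·(-1, -1, -3) = [-1, 0, 1]. Then w[k] = R[1,1,k] / -1 for each k, giving w = [-1, 0, 1] / -1 = (1, 0, -1).

w = (1, 0, -1)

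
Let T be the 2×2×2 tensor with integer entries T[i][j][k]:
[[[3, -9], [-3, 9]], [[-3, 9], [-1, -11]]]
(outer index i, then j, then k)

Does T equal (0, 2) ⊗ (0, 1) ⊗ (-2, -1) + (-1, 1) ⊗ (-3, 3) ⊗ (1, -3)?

Reconstruct entrywise from the claimed factors. For example, T[1,1,0] = -1 and Σₗ aₗ[1]bₗ[1]cₗ[0] = (2)·(1)·(-2) + (1)·(3)·(1) = -1; checking all 8 entries, every one matches. The claim holds.

Yes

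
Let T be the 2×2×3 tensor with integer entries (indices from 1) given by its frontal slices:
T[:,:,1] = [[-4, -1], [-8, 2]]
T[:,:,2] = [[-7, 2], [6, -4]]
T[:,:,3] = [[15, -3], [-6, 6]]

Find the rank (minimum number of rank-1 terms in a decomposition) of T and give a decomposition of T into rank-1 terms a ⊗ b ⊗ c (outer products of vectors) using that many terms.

Lower bound: in the mode-2 unfolding of T (rows indexed by j, columns by (i,k)) the 2×2 minor on rows j ∈ {1, 2}, columns (i,k) ∈ {(1,1), (1,2)} is det [[-4, -7], [-1, 2]] = -15 ≠ 0, so that unfolding has rank ≥ 2 and hence rank(T) ≥ 2 (CP rank is at least every unfolding rank, though it can be larger).
Upper bound: with S_k = T[:,:,k], the two rank-1 terms a₁b₁ᵀ, a₂b₂ᵀ are the rank-1 members of the pencil x·S₁ + y·S₂.
det(x·S₁ + y·S₂) is −16·x² + 24·xy + 16·y² = (-8)·(x − 2·y)(2·x + y), vanishing at (x:y) = (2:1) and (1:-2).
M₁ = 2·S₁ + S₂ = [[-15, 0], [-10, 0]] = (-5)·[3, 2][1, 0]ᵀ and M₂ = S₁ − 2·S₂ = [[10, -5], [-20, 10]] = 5·[1, -2][2, -1]ᵀ, so take a₁ = [3, 2], b₁ = [1, 0], a₂ = [1, -2], b₂ = [2, -1].
Each slice is an integer combination of E₁ = a₁b₁ᵀ and E₂ = a₂b₂ᵀ: S₁ = −2·E₁ + E₂, S₂ = −E₁ − 2·E₂, S₃ = 3·E₁ + 3·E₂; reading off coefficients, c₁ = [-2, -1, 3] and c₂ = [1, -2, 3].
Hence T = [3, 2] ⊗ [1, 0] ⊗ [-2, -1, 3] + [1, -2] ⊗ [2, -1] ⊗ [1, -2, 3], so rank(T) ≤ 2.
These bounds meet, so rank(T) = 2.

rank(T) = 2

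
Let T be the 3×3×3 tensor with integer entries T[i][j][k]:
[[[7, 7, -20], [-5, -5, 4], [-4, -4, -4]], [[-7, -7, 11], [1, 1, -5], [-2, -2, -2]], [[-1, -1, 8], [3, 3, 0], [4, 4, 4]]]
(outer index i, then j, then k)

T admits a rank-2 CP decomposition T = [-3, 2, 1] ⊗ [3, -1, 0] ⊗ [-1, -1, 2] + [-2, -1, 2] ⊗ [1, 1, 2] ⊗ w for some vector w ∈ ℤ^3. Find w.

Subtract the known terms from T to get the rank-1 residual R = [-2, -1, 2] ⊗ [1, 1, 2] ⊗ w, so R[i,j,k] = a[i]·b[j]·w[k]. Pick indices with nonzero a[0]·b[0] = (-2)·(1) = -2. Only the fibre through (0,0,·) is needed: R[0,0,:] = T[0,0,:] − Σₗ aₗ[0]bₗ[0]cₗ = [7, 7, -20] − (-3)·(3)·[-1, -1, 2] = [-2, -2, -2]. Then w[k] = R[0,0,k] / -2 for each k, giving w = [-2, -2, -2] / -2 = [1, 1, 1].

w = [1, 1, 1]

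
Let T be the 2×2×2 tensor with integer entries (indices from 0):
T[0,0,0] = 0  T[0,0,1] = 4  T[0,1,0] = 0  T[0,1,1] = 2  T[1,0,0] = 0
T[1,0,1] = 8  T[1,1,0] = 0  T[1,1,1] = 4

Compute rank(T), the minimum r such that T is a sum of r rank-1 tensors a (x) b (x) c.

1

Lower bound: T ≠ 0 (e.g. T[0,0,1] = 4), so rank(T) ≥ 1.
Upper bound: if T = a (x) b (x) c then every fibre of T is a multiple of the corresponding factor, so read the factors off the fibres through the nonzero entry T[0,0,1] = 4.
The mode-1 fibre T[:,0,1] = [4, 8] gives a = (1, 2) (primitive direction); the mode-2 fibre T[0,:,1] = [4, 2] gives b = (2, 1); then c[k] = T[0,0,k] / (a[0]·b[0]) = [0, 4] / 2 = (0, 2).
Expanding (1, 2) (x) (2, 1) (x) (0, 2) reproduces all 8 entries of T, so T = (1, 2) (x) (2, 1) (x) (0, 2) and rank(T) ≤ 1.
These bounds meet, so rank(T) = 1.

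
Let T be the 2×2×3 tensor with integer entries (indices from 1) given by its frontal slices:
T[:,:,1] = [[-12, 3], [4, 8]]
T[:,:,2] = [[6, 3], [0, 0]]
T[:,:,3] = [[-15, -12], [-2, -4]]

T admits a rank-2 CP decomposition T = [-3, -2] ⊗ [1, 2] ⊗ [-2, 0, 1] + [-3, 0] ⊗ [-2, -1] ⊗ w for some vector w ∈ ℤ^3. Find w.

w = [-3, 1, -2]

Subtract the known terms from T to get the rank-1 residual R = [-3, 0] ⊗ [-2, -1] ⊗ w, so R[i,j,k] = a[i]·b[j]·w[k]. Pick indices with nonzero a[1]·b[1] = (-3)·(-2) = 6. Only the fibre through (1,1,·) is needed: R[1,1,:] = T[1,1,:] − Σₗ aₗ[1]bₗ[1]cₗ = [-12, 6, -15] − (-3)·(1)·[-2, 0, 1] = [-18, 6, -12]. Then w[k] = R[1,1,k] / 6 for each k, giving w = [-18, 6, -12] / 6 = [-3, 1, -2].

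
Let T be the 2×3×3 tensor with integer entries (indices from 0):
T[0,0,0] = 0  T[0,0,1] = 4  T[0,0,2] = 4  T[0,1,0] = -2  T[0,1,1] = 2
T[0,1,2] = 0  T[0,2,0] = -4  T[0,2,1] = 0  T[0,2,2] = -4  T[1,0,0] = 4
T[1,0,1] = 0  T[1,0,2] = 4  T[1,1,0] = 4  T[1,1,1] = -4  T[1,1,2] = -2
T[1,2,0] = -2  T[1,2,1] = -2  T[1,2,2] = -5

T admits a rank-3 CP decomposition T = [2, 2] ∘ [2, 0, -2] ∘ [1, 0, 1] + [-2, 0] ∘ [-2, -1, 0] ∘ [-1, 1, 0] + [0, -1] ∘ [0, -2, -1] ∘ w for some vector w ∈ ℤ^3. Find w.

w = [2, -2, -1]

Subtract the known terms from T to get the rank-1 residual R = [0, -1] ∘ [0, -2, -1] ∘ w, so R[i,j,k] = a[i]·b[j]·w[k]. Pick indices with nonzero a[1]·b[1] = (-1)·(-2) = 2. Only the fibre through (1,1,·) is needed: R[1,1,:] = T[1,1,:] − Σₗ aₗ[1]bₗ[1]cₗ = [4, -4, -2] − (2)·(0)·[1, 0, 1] − (0)·(-1)·[-1, 1, 0] = [4, -4, -2]. Then w[k] = R[1,1,k] / 2 for each k, giving w = [4, -4, -2] / 2 = [2, -2, -1].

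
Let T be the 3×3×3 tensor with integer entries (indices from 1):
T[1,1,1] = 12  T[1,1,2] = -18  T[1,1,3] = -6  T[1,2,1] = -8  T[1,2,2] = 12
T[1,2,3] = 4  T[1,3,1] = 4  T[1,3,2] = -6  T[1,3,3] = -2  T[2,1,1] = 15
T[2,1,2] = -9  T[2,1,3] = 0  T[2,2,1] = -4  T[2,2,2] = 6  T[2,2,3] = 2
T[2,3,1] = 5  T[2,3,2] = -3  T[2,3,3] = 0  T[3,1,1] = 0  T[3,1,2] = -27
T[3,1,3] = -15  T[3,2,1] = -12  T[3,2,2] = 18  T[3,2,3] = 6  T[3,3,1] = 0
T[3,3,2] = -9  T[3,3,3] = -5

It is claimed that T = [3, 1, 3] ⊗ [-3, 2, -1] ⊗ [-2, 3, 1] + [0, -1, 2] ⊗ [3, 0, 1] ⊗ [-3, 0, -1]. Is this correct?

No

Reconstruct entry (1,1,1) from the claimed factors: Σₗ aₗ[1]bₗ[1]cₗ[1] = (3)·(-3)·(-2) + (0)·(3)·(-3) = 18, but T[1,1,1] = 12. The claim is false.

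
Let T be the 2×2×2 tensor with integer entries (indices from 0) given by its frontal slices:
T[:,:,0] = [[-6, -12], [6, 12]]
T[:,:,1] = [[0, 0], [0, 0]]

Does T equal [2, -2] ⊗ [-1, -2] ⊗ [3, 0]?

Yes

Reconstruct entrywise from the claimed factors. For example, T[0,1,1] = 0 and Σₗ aₗ[0]bₗ[1]cₗ[1] = (2)·(-2)·(0) = 0; checking all 8 entries, every one matches. The claim holds.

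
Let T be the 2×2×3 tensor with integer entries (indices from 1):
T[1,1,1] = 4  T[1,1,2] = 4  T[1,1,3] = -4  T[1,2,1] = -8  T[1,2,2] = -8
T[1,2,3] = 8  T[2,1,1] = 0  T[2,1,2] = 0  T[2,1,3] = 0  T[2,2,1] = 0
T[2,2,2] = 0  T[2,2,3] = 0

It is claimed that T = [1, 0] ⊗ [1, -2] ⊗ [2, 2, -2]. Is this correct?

No

Reconstruct entry (1,1,1) from the claimed factors: Σₗ aₗ[1]bₗ[1]cₗ[1] = (1)·(1)·(2) = 2, but T[1,1,1] = 4. The claim is false.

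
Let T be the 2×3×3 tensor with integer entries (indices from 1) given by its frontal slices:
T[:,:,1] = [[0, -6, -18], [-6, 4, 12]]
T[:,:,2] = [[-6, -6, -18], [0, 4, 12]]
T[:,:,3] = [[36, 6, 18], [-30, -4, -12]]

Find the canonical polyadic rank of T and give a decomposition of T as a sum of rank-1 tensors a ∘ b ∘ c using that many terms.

rank(T) = 2

Lower bound: the mode-3 unfolding of T (rows indexed by k, columns by (i,j) = (1,1), (1,2), (1,3), (2,1), (2,2), (2,3)) is [[0, -6, -18, -6, 4, 12], [-6, -6, -18, 0, 4, 12], [36, 6, 18, -30, -4, -12]].
There the 2×2 minor on rows k ∈ {1, 2}, columns (i,j) ∈ {(1,1), (1,2)} is det [[0, -6], [-6, -6]] = -36 ≠ 0, so this unfolding has rank ≥ 2; CP rank is at least every unfolding rank, so rank(T) ≥ 2. (Flattening ranks never certify an upper bound on CP rank; for that we must actually write T with 2 rank-1 terms.)
Upper bound — finding two terms. Write S_k = T[:,:,k] for the frontal slices: S₁ = [[0, -6, -18], [-6, 4, 12]], S₂ = [[-6, -6, -18], [0, 4, 12]], S₃ = [[36, 6, 18], [-30, -4, -12]].
If T = a₁ ∘ b₁ ∘ c₁ + a₂ ∘ b₂ ∘ c₂ then each S_k = c₁[k]·a₁b₁ᵀ + c₂[k]·a₂b₂ᵀ. S₁ and S₂ are linearly independent, so a₁b₁ᵀ and a₂b₂ᵀ must span the same plane of matrices: they are the rank-1 matrices of the form x·S₁ + y·S₂.
The 2×2 minor of x·S₁ + y·S₂ on rows {1,2}, columns {1,2} is −36·x² − 60·xy − 24·y² = (-12)·(3·x + 2·y)(x + y), vanishing at (x:y) = (2:-3) and (1:-1).
M₁ = 2·S₁ − 3·S₂ = [[18, 6, 18], [-12, -4, -12]] = 2·[3, -2][3, 1, 3]ᵀ and M₂ = S₁ − S₂ = [[6, 0, 0], [-6, 0, 0]] = 6·[1, -1][1, 0, 0]ᵀ, so take a₁ = [3, -2], b₁ = [3, 1, 3], a₂ = [1, -1], b₂ = [1, 0, 0].
Each slice is an integer combination of E₁ = a₁b₁ᵀ and E₂ = a₂b₂ᵀ: S₁ = −2·E₁ + 18·E₂, S₂ = −2·E₁ + 12·E₂, S₃ = 2·E₁ + 18·E₂; reading off coefficients, c₁ = [-2, -2, 2] and c₂ = [18, 12, 18].
Hence T = [3, -2] ∘ [3, 1, 3] ∘ [-2, -2, 2] + [1, -1] ∘ [1, 0, 0] ∘ [18, 12, 18], so rank(T) ≤ 2.
These bounds meet, so rank(T) = 2.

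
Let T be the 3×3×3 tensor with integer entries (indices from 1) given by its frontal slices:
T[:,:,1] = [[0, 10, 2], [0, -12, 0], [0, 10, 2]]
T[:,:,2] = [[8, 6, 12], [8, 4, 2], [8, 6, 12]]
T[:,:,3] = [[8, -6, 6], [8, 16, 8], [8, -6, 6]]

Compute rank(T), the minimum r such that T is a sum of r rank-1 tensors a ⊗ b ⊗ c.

Lower bound: the mode-3 unfolding of T (rows indexed by k, columns by (i,j) = (1,1), (1,2), (1,3), (2,1), (2,2), (2,3), (3,1), (3,2), (3,3)) is [[0, 10, 2, 0, -12, 0, 0, 10, 2], [8, 6, 12, 8, 4, 2, 8, 6, 12], [8, -6, 6, 8, 16, 8, 8, -6, 6]].
There the 3×3 minor on rows k ∈ {1, 2, 3}, columns (i,j) ∈ {(1,1), (1,2), (1,3)} is det [[0, 10, 2], [8, 6, 12], [8, -6, 6]] = 288 ≠ 0, so this unfolding has rank ≥ 3; CP rank is at least every unfolding rank, so rank(T) ≥ 3. (Unfolding ranks only ever bound the CP rank from below — rank(T) can be strictly larger than all of them — so the matching upper bound has to come from an explicit 3-term decomposition.)
Upper bound: T is a sum of 3 rank-1 terms, T = [1, -2, 1] ⊗ [0, 1, -1] ⊗ [2, -2, -2] + [1, -1, 1] ⊗ [0, 2, 1] ⊗ [4, 2, -4] + [1, 1, 1] ⊗ [2, 1, 2] ⊗ [0, 4, 4] (one valid choice — decompositions are not unique — normalised so each a, b is primitive with positive first nonzero entry; check it by expanding all entries), so rank(T) ≤ 3.
These bounds meet, so rank(T) = 3.

3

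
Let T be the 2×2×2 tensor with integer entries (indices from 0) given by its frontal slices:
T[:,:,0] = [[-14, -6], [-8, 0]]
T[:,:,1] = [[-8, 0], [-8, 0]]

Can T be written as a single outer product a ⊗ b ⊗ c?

No

The mode-3 unfolding of T (rows indexed by k, columns by (i,j) = (0,0), (0,1), (1,0), (1,1)) is [[-14, -6, -8, 0], [-8, 0, -8, 0]].
There the 2×2 minor on rows k ∈ {0, 1}, columns (i,j) ∈ {(0,0), (0,1)} is det [[-14, -6], [-8, 0]] = -48 ≠ 0, so this unfolding has rank ≥ 2; CP rank is at least every unfolding rank, so rank(T) ≥ 2.
In particular rank(T) ≥ 2 > 1, so T is not rank-1.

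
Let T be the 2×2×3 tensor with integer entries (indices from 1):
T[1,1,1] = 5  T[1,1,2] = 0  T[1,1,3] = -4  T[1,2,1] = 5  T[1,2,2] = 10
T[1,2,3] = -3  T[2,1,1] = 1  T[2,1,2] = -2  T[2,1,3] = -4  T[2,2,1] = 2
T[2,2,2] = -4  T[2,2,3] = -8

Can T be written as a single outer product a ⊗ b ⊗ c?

The mode-3 unfolding of T (rows indexed by k, columns by (i,j) = (1,1), (1,2), (2,1), (2,2)) is [[5, 5, 1, 2], [0, 10, -2, -4], [-4, -3, -4, -8]].
There the 3×3 minor on rows k ∈ {1, 2, 3}, columns (i,j) ∈ {(1,1), (1,2), (2,1)} is det [[5, 5, 1], [0, 10, -2], [-4, -3, -4]] = -150 ≠ 0, so this unfolding has rank ≥ 3; CP rank is at least every unfolding rank, so rank(T) ≥ 3.
In particular rank(T) ≥ 3 > 1, so T is not rank-1.

No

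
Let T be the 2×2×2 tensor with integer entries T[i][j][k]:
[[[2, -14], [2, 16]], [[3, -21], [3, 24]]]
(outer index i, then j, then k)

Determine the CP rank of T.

2

Lower bound: the mode-2 unfolding of T (rows indexed by j, columns by (i,k) = (0,0), (0,1), (1,0), (1,1)) is [[2, -14, 3, -21], [2, 16, 3, 24]].
There the 2×2 minor on rows j ∈ {0, 1}, columns (i,k) ∈ {(0,0), (0,1)} is det [[2, -14], [2, 16]] = 60 ≠ 0, so this unfolding has rank ≥ 2; CP rank is at least every unfolding rank, so rank(T) ≥ 2. (This is only a lower bound: in general the CP rank may exceed every unfolding rank, so we still need to exhibit 2 rank-1 terms summing to T.)
Upper bound — finding two terms. Every mode-1 slice of T is a multiple of one matrix: T[i,:,:] = a[i]·M with a = [2, 3] and M = [[1, -7], [1, 8]] (rows indexed by j, columns by k). So it suffices to write M as a sum of two rank-1 matrices.
Splitting M by its rows (j = 0, 1), M = [1, 0][1, -7]ᵀ + [0, 1][1, 8]ᵀ.
Hence T = [2, 3] (x) [1, 0] (x) [1, -7] + [2, 3] (x) [0, 1] (x) [1, 8], so rank(T) ≤ 2.
These bounds meet, so rank(T) = 2.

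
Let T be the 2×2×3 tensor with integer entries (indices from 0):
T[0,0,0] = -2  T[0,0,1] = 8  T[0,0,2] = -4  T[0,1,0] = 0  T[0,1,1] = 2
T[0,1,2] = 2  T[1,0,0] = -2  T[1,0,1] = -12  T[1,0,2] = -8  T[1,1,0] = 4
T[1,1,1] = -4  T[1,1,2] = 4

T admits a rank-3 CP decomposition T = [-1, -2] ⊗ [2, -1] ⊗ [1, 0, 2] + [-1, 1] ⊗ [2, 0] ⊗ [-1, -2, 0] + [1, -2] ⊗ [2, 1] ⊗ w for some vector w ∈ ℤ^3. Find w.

w = [-1, 2, 0]

Subtract the known terms from T to get the rank-1 residual R = [1, -2] ⊗ [2, 1] ⊗ w, so R[i,j,k] = a[i]·b[j]·w[k]. Pick indices with nonzero a[0]·b[0] = (1)·(2) = 2. Only the fibre through (0,0,·) is needed: R[0,0,:] = T[0,0,:] − Σₗ aₗ[0]bₗ[0]cₗ = [-2, 8, -4] − (-1)·(2)·[1, 0, 2] − (-1)·(2)·[-1, -2, 0] = [-2, 4, 0]. Then w[k] = R[0,0,k] / 2 for each k, giving w = [-2, 4, 0] / 2 = [-1, 2, 0].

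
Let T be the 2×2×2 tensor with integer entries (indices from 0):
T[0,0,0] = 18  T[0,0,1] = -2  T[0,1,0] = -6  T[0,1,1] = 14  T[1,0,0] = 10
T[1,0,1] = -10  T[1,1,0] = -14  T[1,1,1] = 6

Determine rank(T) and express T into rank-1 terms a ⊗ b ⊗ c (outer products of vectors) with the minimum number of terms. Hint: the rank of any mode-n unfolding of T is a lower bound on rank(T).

Lower bound: the mode-1 unfolding of T (rows indexed by i, columns by (j,k) = (0,0), (0,1), (1,0), (1,1)) is [[18, -2, -6, 14], [10, -10, -14, 6]].
There the 2×2 minor on rows i ∈ {0, 1}, columns (j,k) ∈ {(0,0), (0,1)} is det [[18, -2], [10, -10]] = -160 ≠ 0, so this unfolding has rank ≥ 2; CP rank is at least every unfolding rank, so rank(T) ≥ 2. (Unfolding ranks only ever bound the CP rank from below — rank(T) can be strictly larger than all of them — so the matching upper bound has to come from an explicit 2-term decomposition.)
Upper bound — finding two terms. Write S_k = T[:,:,k] for the frontal slices: S₀ = [[18, -6], [10, -14]], S₁ = [[-2, 14], [-10, 6]].
If T = a₁ ⊗ b₁ ⊗ c₁ + a₂ ⊗ b₂ ⊗ c₂ then each S_k = c₁[k]·a₁b₁ᵀ + c₂[k]·a₂b₂ᵀ. S₀ and S₁ are linearly independent, so a₁b₁ᵀ and a₂b₂ᵀ must span the same plane of matrices: they are the rank-1 matrices of the form x·S₀ + y·S₁.
det(x·S₀ + y·S₁) is −192·x² − 64·xy + 128·y² = (-64)·(3·x − 2·y)(x + y), vanishing at (x:y) = (2:3) and (1:-1).
M₁ = 2·S₀ + 3·S₁ = [[30, 30], [-10, -10]] = 10·[3, -1][1, 1]ᵀ and M₂ = S₀ − S₁ = [[20, -20], [20, -20]] = 20·[1, 1][1, -1]ᵀ, so take a₁ = [3, -1], b₁ = [1, 1], a₂ = [1, 1], b₂ = [1, -1].
Each slice is an integer combination of E₁ = a₁b₁ᵀ and E₂ = a₂b₂ᵀ: S₀ = 2·E₁ + 12·E₂, S₁ = 2·E₁ − 8·E₂; reading off coefficients, c₁ = [2, 2] and c₂ = [12, -8].
Hence T = [3, -1] ⊗ [1, 1] ⊗ [2, 2] + [1, 1] ⊗ [1, -1] ⊗ [12, -8], so rank(T) ≤ 2.
These bounds meet, so rank(T) = 2.

rank(T) = 2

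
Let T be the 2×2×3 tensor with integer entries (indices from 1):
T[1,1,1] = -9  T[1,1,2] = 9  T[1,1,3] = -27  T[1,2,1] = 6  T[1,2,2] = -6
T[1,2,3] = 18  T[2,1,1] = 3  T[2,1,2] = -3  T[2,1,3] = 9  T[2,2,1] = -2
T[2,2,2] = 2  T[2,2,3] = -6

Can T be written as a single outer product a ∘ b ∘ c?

Yes

If T = a ∘ b ∘ c then every fibre of T is a multiple of the corresponding factor, so read the factors off the fibres through the nonzero entry T[1,1,1] = -9.
The mode-1 fibre T[:,1,1] = [-9, 3] gives a = [3, -1] (primitive direction); the mode-2 fibre T[1,:,1] = [-9, 6] gives b = [3, -2]; then c[k] = T[1,1,k] / (a[1]·b[1]) = [-9, 9, -27] / 9 = [-1, 1, -3].
Expanding [3, -1] ∘ [3, -2] ∘ [-1, 1, -3] reproduces all 12 entries of T, so T = [3, -1] ∘ [3, -2] ∘ [-1, 1, -3] and rank(T) ≤ 1.
Equivalently every frontal slice T[:,:,k] is c[k] times the rank-1 matrix [3, -1] ∘ [3, -2]. So T has rank 1 (it is nonzero).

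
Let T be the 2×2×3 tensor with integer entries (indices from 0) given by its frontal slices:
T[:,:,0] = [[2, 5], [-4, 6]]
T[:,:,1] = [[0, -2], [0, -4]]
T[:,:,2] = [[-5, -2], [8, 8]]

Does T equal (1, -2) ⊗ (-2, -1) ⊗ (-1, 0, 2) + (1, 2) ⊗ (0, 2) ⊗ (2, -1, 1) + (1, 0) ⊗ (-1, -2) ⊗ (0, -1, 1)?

No

Reconstruct entry (0,0,1) from the claimed factors: Σₗ aₗ[0]bₗ[0]cₗ[1] = (1)·(-2)·(0) + (1)·(0)·(-1) + (1)·(-1)·(-1) = 1, but T[0,0,1] = 0. The claim is false.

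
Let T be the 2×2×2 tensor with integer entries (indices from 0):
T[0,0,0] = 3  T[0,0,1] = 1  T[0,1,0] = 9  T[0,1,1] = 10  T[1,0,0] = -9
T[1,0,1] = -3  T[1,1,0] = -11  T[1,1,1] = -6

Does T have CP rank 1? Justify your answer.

The mode-2 unfolding of T (rows indexed by j, columns by (i,k) = (0,0), (0,1), (1,0), (1,1)) is [[3, 1, -9, -3], [9, 10, -11, -6]].
There the 2×2 minor on rows j ∈ {0, 1}, columns (i,k) ∈ {(0,0), (0,1)} is det [[3, 1], [9, 10]] = 21 ≠ 0, so this unfolding has rank ≥ 2; CP rank is at least every unfolding rank, so rank(T) ≥ 2.
In particular rank(T) ≥ 2 > 1, so T is not rank-1.

No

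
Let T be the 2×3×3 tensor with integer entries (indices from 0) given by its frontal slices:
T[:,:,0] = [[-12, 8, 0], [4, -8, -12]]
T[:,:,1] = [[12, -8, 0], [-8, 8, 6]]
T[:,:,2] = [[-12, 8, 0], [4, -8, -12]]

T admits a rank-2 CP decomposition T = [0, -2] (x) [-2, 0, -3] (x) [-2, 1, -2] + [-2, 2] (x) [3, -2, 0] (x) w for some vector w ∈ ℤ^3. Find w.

w = [2, -2, 2]

Subtract the known terms from T to get the rank-1 residual R = [-2, 2] (x) [3, -2, 0] (x) w, so R[i,j,k] = a[i]·b[j]·w[k]. Pick indices with nonzero a[0]·b[0] = (-2)·(3) = -6. Only the fibre through (0,0,·) is needed: R[0,0,:] = T[0,0,:] − Σₗ aₗ[0]bₗ[0]cₗ = [-12, 12, -12] − (0)·(-2)·[-2, 1, -2] = [-12, 12, -12]. Then w[k] = R[0,0,k] / -6 for each k, giving w = [-12, 12, -12] / -6 = [2, -2, 2].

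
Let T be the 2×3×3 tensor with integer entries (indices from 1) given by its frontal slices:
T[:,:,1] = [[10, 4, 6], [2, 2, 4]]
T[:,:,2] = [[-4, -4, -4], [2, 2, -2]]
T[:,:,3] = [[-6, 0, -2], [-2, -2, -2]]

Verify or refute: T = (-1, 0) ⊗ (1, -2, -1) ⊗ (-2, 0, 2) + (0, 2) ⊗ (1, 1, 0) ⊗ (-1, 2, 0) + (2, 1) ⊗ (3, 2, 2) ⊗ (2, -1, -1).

No

Reconstruct entry (1,1,1) from the claimed factors: Σₗ aₗ[1]bₗ[1]cₗ[1] = (-1)·(1)·(-2) + (0)·(1)·(-1) + (2)·(3)·(2) = 14, but T[1,1,1] = 10. The claim is false.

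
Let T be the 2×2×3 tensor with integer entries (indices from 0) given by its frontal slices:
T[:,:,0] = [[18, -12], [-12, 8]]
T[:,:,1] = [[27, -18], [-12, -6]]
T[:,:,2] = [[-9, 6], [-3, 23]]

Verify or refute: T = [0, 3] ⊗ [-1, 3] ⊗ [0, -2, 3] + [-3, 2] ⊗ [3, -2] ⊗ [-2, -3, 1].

Reconstruct entrywise from the claimed factors. For example, T[0,1,1] = -18 and Σₗ aₗ[0]bₗ[1]cₗ[1] = (0)·(3)·(-2) + (-3)·(-2)·(-3) = -18; checking all 12 entries, every one matches. The claim holds.

Yes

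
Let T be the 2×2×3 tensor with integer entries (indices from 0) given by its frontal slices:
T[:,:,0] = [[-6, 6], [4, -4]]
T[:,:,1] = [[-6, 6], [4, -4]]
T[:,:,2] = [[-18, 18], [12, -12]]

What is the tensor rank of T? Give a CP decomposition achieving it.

rank(T) = 1

Lower bound: T ≠ 0 (e.g. T[0,0,0] = -6), so rank(T) ≥ 1.
Upper bound: if T = a ∘ b ∘ c then every fibre of T is a multiple of the corresponding factor, so read the factors off the fibres through the nonzero entry T[0,0,0] = -6.
The mode-1 fibre T[:,0,0] = [-6, 4] gives a = [3, -2] (primitive direction); the mode-2 fibre T[0,:,0] = [-6, 6] gives b = [1, -1]; then c[k] = T[0,0,k] / (a[0]·b[0]) = [-6, -6, -18] / 3 = [-2, -2, -6].
Expanding [3, -2] ∘ [1, -1] ∘ [-2, -2, -6] reproduces all 12 entries of T, so T = [3, -2] ∘ [1, -1] ∘ [-2, -2, -6] and rank(T) ≤ 1.
These bounds meet, so rank(T) = 1.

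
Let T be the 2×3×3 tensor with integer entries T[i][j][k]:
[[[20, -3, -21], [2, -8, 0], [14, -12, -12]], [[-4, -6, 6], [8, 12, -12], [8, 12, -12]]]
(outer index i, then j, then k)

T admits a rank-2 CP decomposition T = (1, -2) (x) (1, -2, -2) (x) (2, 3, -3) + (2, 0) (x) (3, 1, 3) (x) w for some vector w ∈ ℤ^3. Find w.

w = (3, -1, -3)

Subtract the known terms from T to get the rank-1 residual R = (2, 0) (x) (3, 1, 3) (x) w, so R[i,j,k] = a[i]·b[j]·w[k]. Pick indices with nonzero a[0]·b[0] = (2)·(3) = 6. Only the fibre through (0,0,·) is needed: R[0,0,:] = T[0,0,:] − Σₗ aₗ[0]bₗ[0]cₗ = [20, -3, -21] − (1)·(1)·(2, 3, -3) = [18, -6, -18]. Then w[k] = R[0,0,k] / 6 for each k, giving w = [18, -6, -18] / 6 = (3, -1, -3).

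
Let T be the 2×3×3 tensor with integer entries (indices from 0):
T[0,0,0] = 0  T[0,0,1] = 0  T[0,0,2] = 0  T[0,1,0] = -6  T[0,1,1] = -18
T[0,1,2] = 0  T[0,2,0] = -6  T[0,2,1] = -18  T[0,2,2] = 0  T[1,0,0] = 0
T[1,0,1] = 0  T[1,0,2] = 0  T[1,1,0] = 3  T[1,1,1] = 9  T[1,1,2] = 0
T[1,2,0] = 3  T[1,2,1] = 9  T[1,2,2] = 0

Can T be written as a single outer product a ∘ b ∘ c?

Yes

If T = a ∘ b ∘ c then every fibre of T is a multiple of the corresponding factor, so read the factors off the fibres through the nonzero entry T[0,1,0] = -6.
The mode-1 fibre T[:,1,0] = [-6, 3] gives a = [2, -1] (primitive direction); the mode-2 fibre T[0,:,0] = [0, -6, -6] gives b = [0, 1, 1]; then c[k] = T[0,1,k] / (a[0]·b[1]) = [-6, -18, 0] / 2 = [-3, -9, 0].
Expanding [2, -1] ∘ [0, 1, 1] ∘ [-3, -9, 0] reproduces all 18 entries of T, so T = [2, -1] ∘ [0, 1, 1] ∘ [-3, -9, 0] and rank(T) ≤ 1.
Equivalently every frontal slice T[:,:,k] is c[k] times the rank-1 matrix [2, -1] ∘ [0, 1, 1]. So T has rank 1 (it is nonzero).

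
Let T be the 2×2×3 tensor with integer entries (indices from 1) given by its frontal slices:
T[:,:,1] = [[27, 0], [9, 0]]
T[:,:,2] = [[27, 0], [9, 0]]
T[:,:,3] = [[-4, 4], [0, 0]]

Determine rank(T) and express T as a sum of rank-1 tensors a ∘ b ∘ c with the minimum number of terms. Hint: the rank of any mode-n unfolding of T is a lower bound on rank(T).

rank(T) = 2

Lower bound: the mode-3 unfolding of T (rows indexed by k, columns by (i,j) = (1,1), (1,2), (2,1), (2,2)) is [[27, 0, 9, 0], [27, 0, 9, 0], [-4, 4, 0, 0]].
There the 2×2 minor on rows k ∈ {1, 3}, columns (i,j) ∈ {(1,1), (1,2)} is det [[27, 0], [-4, 4]] = 108 ≠ 0, so this unfolding has rank ≥ 2; CP rank is at least every unfolding rank, so rank(T) ≥ 2. (This is only a lower bound: in general the CP rank may exceed every unfolding rank, so we still need to exhibit 2 rank-1 terms summing to T.)
Upper bound — finding two terms. Write S_k = T[:,:,k] for the frontal slices: S₁ = [[27, 0], [9, 0]], S₂ = [[27, 0], [9, 0]], S₃ = [[-4, 4], [0, 0]].
If T = a₁ ∘ b₁ ∘ c₁ + a₂ ∘ b₂ ∘ c₂ then each S_k = c₁[k]·a₁b₁ᵀ + c₂[k]·a₂b₂ᵀ. S₁ and S₃ are linearly independent, so a₁b₁ᵀ and a₂b₂ᵀ must span the same plane of matrices: they are the rank-1 matrices of the form x·S₁ + y·S₃.
det(x·S₁ + y·S₃) is −36·xy = (-36)·(y)(x), vanishing at (x:y) = (1:0) and (0:1).
M₁ = S₁ = [[27, 0], [9, 0]] = 9·[3, 1][1, 0]ᵀ and M₂ = S₃ = [[-4, 4], [0, 0]] = (-4)·[1, 0][1, -1]ᵀ, so take a₁ = [3, 1], b₁ = [1, 0], a₂ = [1, 0], b₂ = [1, -1].
Each slice is an integer combination of E₁ = a₁b₁ᵀ and E₂ = a₂b₂ᵀ: S₁ = 9·E₁, S₂ = 9·E₁, S₃ = −4·E₂; reading off coefficients, c₁ = [9, 9, 0] and c₂ = [0, 0, -4].
Hence T = [3, 1] ∘ [1, 0] ∘ [9, 9, 0] + [1, 0] ∘ [1, -1] ∘ [0, 0, -4], so rank(T) ≤ 2.
These bounds meet, so rank(T) = 2.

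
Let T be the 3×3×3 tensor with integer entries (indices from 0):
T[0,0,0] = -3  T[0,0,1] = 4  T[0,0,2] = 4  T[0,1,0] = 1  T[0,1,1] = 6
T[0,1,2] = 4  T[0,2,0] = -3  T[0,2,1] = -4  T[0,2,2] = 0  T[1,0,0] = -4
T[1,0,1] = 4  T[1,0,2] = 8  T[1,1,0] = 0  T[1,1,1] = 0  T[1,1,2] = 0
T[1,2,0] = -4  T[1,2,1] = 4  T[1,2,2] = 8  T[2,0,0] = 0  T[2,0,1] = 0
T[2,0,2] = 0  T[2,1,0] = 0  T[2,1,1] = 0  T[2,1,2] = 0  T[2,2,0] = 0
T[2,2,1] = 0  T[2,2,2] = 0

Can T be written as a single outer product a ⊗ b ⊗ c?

No

The mode-2 unfolding of T (rows indexed by j, columns by (i,k) = (0,0), (0,1), (0,2), (1,0), (1,1), (1,2), (2,0), (2,1), (2,2)) is [[-3, 4, 4, -4, 4, 8, 0, 0, 0], [1, 6, 4, 0, 0, 0, 0, 0, 0], [-3, -4, 0, -4, 4, 8, 0, 0, 0]].
There the 3×3 minor on rows j ∈ {0, 1, 2}, columns (i,k) ∈ {(0,0), (0,1), (0,2)} is det [[-3, 4, 4], [1, 6, 4], [-3, -4, 0]] = -40 ≠ 0, so this unfolding has rank ≥ 3; CP rank is at least every unfolding rank, so rank(T) ≥ 3.
In particular rank(T) ≥ 3 > 1, so T is not rank-1.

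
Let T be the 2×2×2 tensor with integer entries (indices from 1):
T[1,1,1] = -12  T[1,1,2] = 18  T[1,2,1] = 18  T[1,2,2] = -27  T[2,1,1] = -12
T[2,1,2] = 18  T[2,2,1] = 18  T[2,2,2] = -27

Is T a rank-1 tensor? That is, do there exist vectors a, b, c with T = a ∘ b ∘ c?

Yes

The mode-1 fibre T[:,1,1] = [-12, -12] gives a = [1, 1] (primitive direction); the mode-2 fibre T[1,:,1] = [-12, 18] gives b = [2, -3]; then c[k] = T[1,1,k] / (a[1]·b[1]) = [-12, 18] / 2 = [-6, 9].
Expanding [1, 1] ∘ [2, -3] ∘ [-6, 9] reproduces all 8 entries of T, so T = [1, 1] ∘ [2, -3] ∘ [-6, 9] and rank(T) ≤ 1.
Equivalently every frontal slice T[:,:,k] is c[k] times the rank-1 matrix [1, 1] ∘ [2, -3]. So T has rank 1 (it is nonzero).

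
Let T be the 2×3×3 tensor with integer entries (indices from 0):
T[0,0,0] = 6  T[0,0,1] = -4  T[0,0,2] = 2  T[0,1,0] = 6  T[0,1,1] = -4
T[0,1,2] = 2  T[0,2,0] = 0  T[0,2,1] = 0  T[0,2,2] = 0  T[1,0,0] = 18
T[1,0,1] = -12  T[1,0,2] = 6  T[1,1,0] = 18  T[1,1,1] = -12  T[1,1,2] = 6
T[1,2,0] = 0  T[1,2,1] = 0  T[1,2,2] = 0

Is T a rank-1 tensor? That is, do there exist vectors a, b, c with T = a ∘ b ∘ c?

If T = a ∘ b ∘ c then every fibre of T is a multiple of the corresponding factor, so read the factors off the fibres through the nonzero entry T[0,0,0] = 6.
The mode-1 fibre T[:,0,0] = [6, 18] gives a = [1, 3] (primitive direction); the mode-2 fibre T[0,:,0] = [6, 6, 0] gives b = [1, 1, 0]; then c[k] = T[0,0,k] / (a[0]·b[0]) = [6, -4, 2] / 1 = [6, -4, 2].
Expanding [1, 3] ∘ [1, 1, 0] ∘ [6, -4, 2] reproduces all 18 entries of T, so T = [1, 3] ∘ [1, 1, 0] ∘ [6, -4, 2] and rank(T) ≤ 1.
Equivalently every frontal slice T[:,:,k] is c[k] times the rank-1 matrix [1, 3] ∘ [1, 1, 0]. So T has rank 1 (it is nonzero).

Yes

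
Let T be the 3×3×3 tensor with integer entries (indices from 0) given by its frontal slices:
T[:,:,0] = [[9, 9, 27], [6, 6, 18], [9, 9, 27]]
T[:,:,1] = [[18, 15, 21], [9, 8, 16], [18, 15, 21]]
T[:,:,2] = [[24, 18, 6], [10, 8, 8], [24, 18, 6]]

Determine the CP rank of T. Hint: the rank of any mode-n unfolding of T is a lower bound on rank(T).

2

Lower bound: the mode-1 unfolding of T (rows indexed by i, columns by (j,k) = (0,0), (0,1), (0,2), (1,0), (1,1), (1,2), (2,0), (2,1), (2,2)) is [[9, 18, 24, 9, 15, 18, 27, 21, 6], [6, 9, 10, 6, 8, 8, 18, 16, 8], [9, 18, 24, 9, 15, 18, 27, 21, 6]].
There the 2×2 minor on rows i ∈ {0, 1}, columns (j,k) ∈ {(0,0), (0,1)} is det [[9, 18], [6, 9]] = -27 ≠ 0, so this unfolding has rank ≥ 2; CP rank is at least every unfolding rank, so rank(T) ≥ 2. (This is only a lower bound: in general the CP rank may exceed every unfolding rank, so we still need to exhibit 2 rank-1 terms summing to T.)
Upper bound — finding two terms. Write S_k = T[:,:,k] for the frontal slices: S₀ = [[9, 9, 27], [6, 6, 18], [9, 9, 27]], S₁ = [[18, 15, 21], [9, 8, 16], [18, 15, 21]], S₂ = [[24, 18, 6], [10, 8, 8], [24, 18, 6]].
If T = a₁ (x) b₁ (x) c₁ + a₂ (x) b₂ (x) c₂ then each S_k = c₁[k]·a₁b₁ᵀ + c₂[k]·a₂b₂ᵀ. S₀ and S₁ are linearly independent, so a₁b₁ᵀ and a₂b₂ᵀ must span the same plane of matrices: they are the rank-1 matrices of the form x·S₀ + y·S₁.
The 2×2 minor of x·S₀ + y·S₁ on rows {0,1}, columns {0,1} is 9·xy + 9·y² = 9·(y)(x + y), vanishing at (x:y) = (1:0) and (1:-1).
M₁ = S₀ = [[9, 9, 27], [6, 6, 18], [9, 9, 27]] = 3·[3, 2, 3][1, 1, 3]ᵀ and M₂ = S₀ − S₁ = [[-9, -6, 6], [-3, -2, 2], [-9, -6, 6]] = −[3, 1, 3][3, 2, -2]ᵀ, so take a₁ = [3, 2, 3], b₁ = [1, 1, 3], a₂ = [3, 1, 3], b₂ = [3, 2, -2].
Each slice is an integer combination of E₁ = a₁b₁ᵀ and E₂ = a₂b₂ᵀ: S₀ = 3·E₁, S₁ = 3·E₁ + E₂, S₂ = 2·E₁ + 2·E₂; reading off coefficients, c₁ = [3, 3, 2] and c₂ = [0, 1, 2].
Hence T = [3, 2, 3] (x) [1, 1, 3] (x) [3, 3, 2] + [3, 1, 3] (x) [3, 2, -2] (x) [0, 1, 2], so rank(T) ≤ 2.
These bounds meet, so rank(T) = 2.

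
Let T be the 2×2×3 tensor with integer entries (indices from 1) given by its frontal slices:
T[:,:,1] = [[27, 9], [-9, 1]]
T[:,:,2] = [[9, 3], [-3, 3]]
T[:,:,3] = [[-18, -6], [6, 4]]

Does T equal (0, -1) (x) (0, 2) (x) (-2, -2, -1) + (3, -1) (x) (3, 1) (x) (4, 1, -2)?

Reconstruct entry (1,1,1) from the claimed factors: Σₗ aₗ[1]bₗ[1]cₗ[1] = (0)·(0)·(-2) + (3)·(3)·(4) = 36, but T[1,1,1] = 27. The claim is false.

No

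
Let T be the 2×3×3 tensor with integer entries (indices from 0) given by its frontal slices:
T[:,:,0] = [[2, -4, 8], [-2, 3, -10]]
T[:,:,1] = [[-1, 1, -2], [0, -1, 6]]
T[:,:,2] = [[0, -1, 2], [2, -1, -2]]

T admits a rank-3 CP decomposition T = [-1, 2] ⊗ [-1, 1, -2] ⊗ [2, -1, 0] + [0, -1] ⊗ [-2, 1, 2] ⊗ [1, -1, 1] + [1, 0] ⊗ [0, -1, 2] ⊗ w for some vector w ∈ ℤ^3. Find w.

w = [2, 0, 1]

Subtract the known terms from T to get the rank-1 residual R = [1, 0] ⊗ [0, -1, 2] ⊗ w, so R[i,j,k] = a[i]·b[j]·w[k]. Pick indices with nonzero a[0]·b[1] = (1)·(-1) = -1. Only the fibre through (0,1,·) is needed: R[0,1,:] = T[0,1,:] − Σₗ aₗ[0]bₗ[1]cₗ = [-4, 1, -1] − (-1)·(1)·[2, -1, 0] − (0)·(1)·[1, -1, 1] = [-2, 0, -1]. Then w[k] = R[0,1,k] / -1 for each k, giving w = [-2, 0, -1] / -1 = [2, 0, 1].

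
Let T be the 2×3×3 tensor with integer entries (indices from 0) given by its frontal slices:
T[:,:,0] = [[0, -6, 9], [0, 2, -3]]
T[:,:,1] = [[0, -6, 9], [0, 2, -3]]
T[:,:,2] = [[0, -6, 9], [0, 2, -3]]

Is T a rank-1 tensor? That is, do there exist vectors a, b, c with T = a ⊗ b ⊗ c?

If T = a ⊗ b ⊗ c then every fibre of T is a multiple of the corresponding factor, so read the factors off the fibres through the nonzero entry T[0,1,0] = -6.
The mode-1 fibre T[:,1,0] = [-6, 2] gives a = [3, -1] (primitive direction); the mode-2 fibre T[0,:,0] = [0, -6, 9] gives b = [0, 2, -3]; then c[k] = T[0,1,k] / (a[0]·b[1]) = [-6, -6, -6] / 6 = [-1, -1, -1].
Expanding [3, -1] ⊗ [0, 2, -3] ⊗ [-1, -1, -1] reproduces all 18 entries of T, so T = [3, -1] ⊗ [0, 2, -3] ⊗ [-1, -1, -1] and rank(T) ≤ 1.
Equivalently every frontal slice T[:,:,k] is c[k] times the rank-1 matrix [3, -1] ⊗ [0, 2, -3]. So T has rank 1 (it is nonzero).

Yes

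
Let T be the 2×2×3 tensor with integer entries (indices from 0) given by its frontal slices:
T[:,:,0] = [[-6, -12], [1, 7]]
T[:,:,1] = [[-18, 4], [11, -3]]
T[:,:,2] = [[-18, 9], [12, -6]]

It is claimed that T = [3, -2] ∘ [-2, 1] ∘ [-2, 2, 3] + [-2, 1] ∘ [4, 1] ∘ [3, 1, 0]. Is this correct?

Reconstruct entry (0,0,0) from the claimed factors: Σₗ aₗ[0]bₗ[0]cₗ[0] = (3)·(-2)·(-2) + (-2)·(4)·(3) = -12, but T[0,0,0] = -6. The claim is false.

No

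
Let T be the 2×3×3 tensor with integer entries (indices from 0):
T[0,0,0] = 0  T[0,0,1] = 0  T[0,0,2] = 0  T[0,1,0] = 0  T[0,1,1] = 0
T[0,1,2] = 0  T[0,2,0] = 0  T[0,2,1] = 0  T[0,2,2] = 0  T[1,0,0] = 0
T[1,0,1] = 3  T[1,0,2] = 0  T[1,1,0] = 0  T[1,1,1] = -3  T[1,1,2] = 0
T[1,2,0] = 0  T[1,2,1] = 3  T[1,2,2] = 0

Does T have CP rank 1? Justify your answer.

If T = a ⊗ b ⊗ c then every fibre of T is a multiple of the corresponding factor, so read the factors off the fibres through the nonzero entry T[1,0,1] = 3.
The mode-1 fibre T[:,0,1] = [0, 3] gives a = (0, 1) (primitive direction); the mode-2 fibre T[1,:,1] = [3, -3, 3] gives b = (1, -1, 1); then c[k] = T[1,0,k] / (a[1]·b[0]) = [0, 3, 0] / 1 = (0, 3, 0).
Expanding (0, 1) ⊗ (1, -1, 1) ⊗ (0, 3, 0) reproduces all 18 entries of T, so T = (0, 1) ⊗ (1, -1, 1) ⊗ (0, 3, 0) and rank(T) ≤ 1.
Equivalently every frontal slice T[:,:,k] is c[k] times the rank-1 matrix (0, 1) ⊗ (1, -1, 1). So T has rank 1 (it is nonzero).

Yes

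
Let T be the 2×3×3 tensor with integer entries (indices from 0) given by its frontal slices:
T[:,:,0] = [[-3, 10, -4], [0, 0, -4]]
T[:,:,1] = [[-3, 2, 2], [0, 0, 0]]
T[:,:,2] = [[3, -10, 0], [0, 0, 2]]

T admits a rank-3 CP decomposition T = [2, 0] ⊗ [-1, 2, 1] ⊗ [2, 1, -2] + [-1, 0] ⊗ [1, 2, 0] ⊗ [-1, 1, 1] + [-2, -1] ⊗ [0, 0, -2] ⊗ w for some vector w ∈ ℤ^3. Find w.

w = [-2, 0, 1]

Subtract the known terms from T to get the rank-1 residual R = [-2, -1] ⊗ [0, 0, -2] ⊗ w, so R[i,j,k] = a[i]·b[j]·w[k]. Pick indices with nonzero a[0]·b[2] = (-2)·(-2) = 4. Only the fibre through (0,2,·) is needed: R[0,2,:] = T[0,2,:] − Σₗ aₗ[0]bₗ[2]cₗ = [-4, 2, 0] − (2)·(1)·[2, 1, -2] − (-1)·(0)·[-1, 1, 1] = [-8, 0, 4]. Then w[k] = R[0,2,k] / 4 for each k, giving w = [-8, 0, 4] / 4 = [-2, 0, 1].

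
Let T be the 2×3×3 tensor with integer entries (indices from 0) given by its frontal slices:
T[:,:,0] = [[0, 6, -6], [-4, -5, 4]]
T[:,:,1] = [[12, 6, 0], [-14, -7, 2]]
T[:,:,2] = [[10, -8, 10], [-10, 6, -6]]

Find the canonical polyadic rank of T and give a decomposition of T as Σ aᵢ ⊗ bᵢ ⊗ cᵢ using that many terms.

rank(T) = 3

Lower bound: the mode-3 unfolding of T (rows indexed by k, columns by (i,j) = (0,0), (0,1), (0,2), (1,0), (1,1), (1,2)) is [[0, 6, -6, -4, -5, 4], [12, 6, 0, -14, -7, 2], [10, -8, 10, -10, 6, -6]].
There the 3×3 minor on rows k ∈ {0, 1, 2}, columns (i,j) ∈ {(0,0), (0,1), (0,2)} is det [[0, 6, -6], [12, 6, 0], [10, -8, 10]] = 216 ≠ 0, so this unfolding has rank ≥ 3; CP rank is at least every unfolding rank, so rank(T) ≥ 3. (This is only a lower bound: in general the CP rank may exceed every unfolding rank, so we still need to exhibit 3 rank-1 terms summing to T.)
Upper bound: T is a sum of 3 rank-1 terms, T = [1, -2] ⊗ [1, 0, 0] ⊗ [2, 4, 4] + [1, -1] ⊗ [1, 2, -1] ⊗ [2, 4, -2] + [2, -1] ⊗ [2, -1, 2] ⊗ [-1, 1, 2] (one valid choice — decompositions are not unique — normalised so each a, b is primitive with positive first nonzero entry; check it by expanding all entries), so rank(T) ≤ 3.
These bounds meet, so rank(T) = 3.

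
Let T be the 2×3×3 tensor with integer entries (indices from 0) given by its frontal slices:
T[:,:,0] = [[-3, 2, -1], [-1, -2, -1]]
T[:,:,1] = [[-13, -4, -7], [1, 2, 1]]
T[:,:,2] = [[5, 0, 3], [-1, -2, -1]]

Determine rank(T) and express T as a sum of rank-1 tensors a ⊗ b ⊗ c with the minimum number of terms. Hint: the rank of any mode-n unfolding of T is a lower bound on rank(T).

Lower bound: the mode-3 unfolding of T (rows indexed by k, columns by (i,j) = (0,0), (0,1), (0,2), (1,0), (1,1), (1,2)) is [[-3, 2, -1, -1, -2, -1], [-13, -4, -7, 1, 2, 1], [5, 0, 3, -1, -2, -1]].
There the 3×3 minor on rows k ∈ {0, 1, 2}, columns (i,j) ∈ {(0,0), (0,1), (0,2)} is det [[-3, 2, -1], [-13, -4, -7], [5, 0, 3]] = 24 ≠ 0, so this unfolding has rank ≥ 3; CP rank is at least every unfolding rank, so rank(T) ≥ 3. (This is only a lower bound: in general the CP rank may exceed every unfolding rank, so we still need to exhibit 3 rank-1 terms summing to T.)
Upper bound: T is a sum of 3 rank-1 terms, T = [1, -1] ⊗ [1, 2, 1] ⊗ [1, -1, 1] + [1, 0] ⊗ [2, 0, 1] ⊗ [-2, -4, 4] + [1, 0] ⊗ [2, 1, 1] ⊗ [0, -2, -2] (one valid choice — decompositions are not unique — normalised so each a, b is primitive with positive first nonzero entry; check it by expanding all entries), so rank(T) ≤ 3.
These bounds meet, so rank(T) = 3.

rank(T) = 3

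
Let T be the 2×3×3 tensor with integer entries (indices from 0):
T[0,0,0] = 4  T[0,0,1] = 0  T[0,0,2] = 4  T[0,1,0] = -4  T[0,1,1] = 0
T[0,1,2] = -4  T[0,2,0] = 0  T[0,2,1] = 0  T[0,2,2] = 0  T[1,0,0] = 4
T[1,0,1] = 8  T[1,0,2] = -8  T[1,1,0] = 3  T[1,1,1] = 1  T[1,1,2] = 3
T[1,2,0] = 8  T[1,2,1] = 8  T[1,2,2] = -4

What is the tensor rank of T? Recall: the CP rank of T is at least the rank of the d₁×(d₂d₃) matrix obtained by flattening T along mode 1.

Lower bound: in the mode-2 unfolding of T (rows indexed by j, columns by (i,k)) the 3×3 minor on rows j ∈ {0, 1, 2}, columns (i,k) ∈ {(0,0), (1,0), (1,1)} is det [[4, 4, 8], [-4, 3, 1], [0, 8, 8]] = -64 ≠ 0, so that unfolding has rank ≥ 3 and hence rank(T) ≥ 3 (CP rank is at least every unfolding rank, though it can be larger).
Upper bound: T is a sum of 3 rank-1 terms, T = [0, 1] ∘ [0, 1, 0] ∘ [-1, 1, -1] + [0, 1] ∘ [1, 0, 1] ∘ [8, 8, -4] + [1, -1] ∘ [1, -1, 0] ∘ [4, 0, 4] (written with every a and b primitive with positive leading entry and the scale carried by c; CP decompositions are not unique, and this one is verified by expanding entrywise), so rank(T) ≤ 3.
These bounds meet, so rank(T) = 3.

3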